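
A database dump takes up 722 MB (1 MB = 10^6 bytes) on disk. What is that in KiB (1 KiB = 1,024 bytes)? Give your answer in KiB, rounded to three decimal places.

705,078.125 KiB

722 MB × 1,000,000 bytes/MB = 722,000,000 bytes
1 KiB = 2^10 bytes = 1,024 bytes
722,000,000 / 1,024 = 705,078.125 KiB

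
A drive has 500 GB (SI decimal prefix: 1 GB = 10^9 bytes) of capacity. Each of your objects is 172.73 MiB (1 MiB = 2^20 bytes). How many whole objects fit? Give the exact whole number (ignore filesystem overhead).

Capacity: 500 GB = 500,000,000,000 bytes
Per item: 172.73 MiB = 181,120,532.48 bytes
⌊500,000,000,000 / 181,120,532.48⌋ = 2,760

2,760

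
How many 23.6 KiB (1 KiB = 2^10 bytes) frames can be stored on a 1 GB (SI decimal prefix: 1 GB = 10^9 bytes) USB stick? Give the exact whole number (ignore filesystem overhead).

Capacity: 1 GB = 1,000,000,000 bytes
Per item: 23.6 KiB = 24,166.4 bytes
⌊1,000,000,000 / 24,166.4⌋ = 41,379

41,379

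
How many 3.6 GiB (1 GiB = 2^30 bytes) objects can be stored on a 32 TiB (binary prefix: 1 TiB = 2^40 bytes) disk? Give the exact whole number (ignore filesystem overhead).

9,102

Capacity: 32 TiB = 35,184,372,088,832 bytes
Per item: 3.6 GiB = 3,865,470,566.4 bytes
⌊35,184,372,088,832 / 3,865,470,566.4⌋ = 9,102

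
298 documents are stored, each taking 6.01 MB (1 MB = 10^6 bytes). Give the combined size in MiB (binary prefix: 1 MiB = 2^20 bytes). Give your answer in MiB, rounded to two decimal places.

Total = 298 × 6.01 MB = 1790.98 MB
= 1790.98 × 1,000,000 bytes = 1,790,980,000 bytes
1 MiB = 1,048,576 bytes
1,790,980,000 / 1,048,576 = 1,708.01 MiB

1,708.01 MiB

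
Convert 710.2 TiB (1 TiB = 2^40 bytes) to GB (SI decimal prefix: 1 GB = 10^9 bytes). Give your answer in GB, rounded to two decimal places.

780,873.16 GB

710.2 TiB = 710.2 × 2^40 bytes = 780,873,158,046,515.2 bytes
1 GB = 1,000,000,000 bytes
780,873,158,046,515.2 / 1,000,000,000 = 780,873.16 GB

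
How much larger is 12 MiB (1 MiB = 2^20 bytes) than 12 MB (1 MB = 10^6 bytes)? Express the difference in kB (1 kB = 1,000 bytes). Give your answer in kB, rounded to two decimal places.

12 MiB = 12 × 1,048,576 = 12,582,912 bytes
12 MB = 12 × 1,000,000 = 12,000,000 bytes
difference = 582,912 bytes
582,912 / 1,000 = 582.91 kB

582.91 kB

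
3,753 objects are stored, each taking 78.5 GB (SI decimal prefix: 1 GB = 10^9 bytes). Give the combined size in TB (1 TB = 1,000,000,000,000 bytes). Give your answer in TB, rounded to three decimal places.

Total = 3,753 × 78.5 GB = 294610.5 GB
= 294610.5 × 1,000,000,000 bytes = 294,610,500,000,000 bytes
1 TB = 1,000,000,000,000 bytes
294,610,500,000,000 / 1,000,000,000,000 = 294.611 TB

294.611 TB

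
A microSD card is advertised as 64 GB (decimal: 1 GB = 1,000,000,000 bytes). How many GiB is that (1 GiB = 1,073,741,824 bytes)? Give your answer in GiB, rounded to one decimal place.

64 GB = 64 × 10^9 bytes = 64,000,000,000 bytes
1 GiB = 2^30 bytes = 1,073,741,824 bytes
64,000,000,000 / 1,073,741,824 = 59.6 GiB

59.6 GiB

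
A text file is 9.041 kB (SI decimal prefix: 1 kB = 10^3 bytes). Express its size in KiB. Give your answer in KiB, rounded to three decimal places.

8.829 KiB

9.041 kB × 1,000 bytes/kB = 9,041 bytes
1 KiB = 1,024 bytes
9,041 / 1,024 = 8.829 KiB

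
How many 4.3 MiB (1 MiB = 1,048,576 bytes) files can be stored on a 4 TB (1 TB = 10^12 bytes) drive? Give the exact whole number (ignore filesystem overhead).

887,138

Capacity: 4 TB = 4,000,000,000,000 bytes
Per item: 4.3 MiB = 4,508,876.8 bytes
⌊4,000,000,000,000 / 4,508,876.8⌋ = 887,138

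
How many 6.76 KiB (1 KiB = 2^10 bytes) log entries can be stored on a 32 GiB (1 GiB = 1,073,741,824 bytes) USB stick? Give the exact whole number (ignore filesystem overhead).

Capacity: 32 GiB = 34,359,738,368 bytes
Per item: 6.76 KiB = 6,922.24 bytes
⌊34,359,738,368 / 6,922.24⌋ = 4,963,673

4,963,673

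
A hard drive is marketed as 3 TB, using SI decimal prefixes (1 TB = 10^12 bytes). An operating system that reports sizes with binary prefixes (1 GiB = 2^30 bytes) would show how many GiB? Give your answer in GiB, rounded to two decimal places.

2,793.97 GiB

3 TB = 3 × 10^12 bytes = 3,000,000,000,000 bytes
1 GiB = 1,073,741,824 bytes
3,000,000,000,000 / 1,073,741,824 = 2,793.97 GiB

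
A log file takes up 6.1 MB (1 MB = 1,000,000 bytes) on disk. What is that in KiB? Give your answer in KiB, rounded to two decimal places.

6.1 MB = 6.1 × 10^6 bytes = 6,100,000 bytes
1 KiB = 1,024 bytes
6,100,000 / 1,024 = 5,957.03 KiB

5,957.03 KiB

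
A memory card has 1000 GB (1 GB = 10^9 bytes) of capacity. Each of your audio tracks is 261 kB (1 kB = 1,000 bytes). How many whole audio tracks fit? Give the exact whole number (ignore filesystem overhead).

3,831,417

Capacity: 1000 GB = 1,000,000,000,000 bytes
Per item: 261 kB = 261,000 bytes
⌊1,000,000,000,000 / 261,000⌋ = 3,831,417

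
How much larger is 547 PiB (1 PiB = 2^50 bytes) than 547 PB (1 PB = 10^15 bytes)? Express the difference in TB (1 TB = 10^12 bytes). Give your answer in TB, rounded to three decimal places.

547 PiB = 547 × 1,125,899,906,842,624 = 615,867,249,042,915,328 bytes
547 PB = 547 × 1,000,000,000,000,000 = 547,000,000,000,000,000 bytes
difference = 68,867,249,042,915,328 bytes
68,867,249,042,915,328 / 1,000,000,000,000 = 68,867.249 TB

68,867.249 TB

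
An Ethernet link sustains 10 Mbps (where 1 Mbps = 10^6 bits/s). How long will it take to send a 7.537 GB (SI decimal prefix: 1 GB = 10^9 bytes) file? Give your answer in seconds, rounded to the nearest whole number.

6,030 seconds

7.537 GB = 7,537,000,000 bytes = 60,296,000,000 bits
10 Mbps = 10,000,000 bits/s
time = 60,296,000,000 / 10,000,000 = 6,030 s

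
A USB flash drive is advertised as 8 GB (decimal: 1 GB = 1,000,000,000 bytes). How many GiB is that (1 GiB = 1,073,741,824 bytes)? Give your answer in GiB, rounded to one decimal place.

8 GB = 8 × 10^9 bytes = 8,000,000,000 bytes
1 GiB = 2^30 bytes = 1,073,741,824 bytes
8,000,000,000 / 1,073,741,824 = 7.5 GiB

7.5 GiB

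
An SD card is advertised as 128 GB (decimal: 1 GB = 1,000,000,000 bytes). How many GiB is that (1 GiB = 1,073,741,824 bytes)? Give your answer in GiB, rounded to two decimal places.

128 GB = 128 × 10^9 bytes = 128,000,000,000 bytes
1 GiB = 1,073,741,824 bytes
128,000,000,000 / 1,073,741,824 = 119.21 GiB

119.21 GiB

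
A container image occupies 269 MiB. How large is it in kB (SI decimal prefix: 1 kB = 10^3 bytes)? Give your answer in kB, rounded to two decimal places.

282,066.94 kB

269 MiB = 269 × 2^20 bytes = 282,066,944 bytes
1 kB = 10^3 bytes = 1,000 bytes
282,066,944 / 1,000 = 282,066.94 kB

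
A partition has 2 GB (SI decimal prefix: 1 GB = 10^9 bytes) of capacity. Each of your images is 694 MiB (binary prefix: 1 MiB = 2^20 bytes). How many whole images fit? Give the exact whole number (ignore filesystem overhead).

Capacity: 2 GB = 2,000,000,000 bytes
Per item: 694 MiB = 727,711,744 bytes
⌊2,000,000,000 / 727,711,744⌋ = 2

2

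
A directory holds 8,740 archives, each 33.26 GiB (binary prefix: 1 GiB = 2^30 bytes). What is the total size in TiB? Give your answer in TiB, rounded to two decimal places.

283.88 TiB

Total = 8,740 × 33.26 GiB = 290692.4 GiB
= 290692.4 × 1,073,741,824 bytes = 312,128,587,798,937.6 bytes
1 TiB = 1,099,511,627,776 bytes
312,128,587,798,937.6 / 1,099,511,627,776 = 283.88 TiB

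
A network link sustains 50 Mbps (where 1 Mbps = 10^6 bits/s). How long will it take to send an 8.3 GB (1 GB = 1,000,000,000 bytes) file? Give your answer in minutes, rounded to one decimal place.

8.3 GB = 8,300,000,000 bytes = 66,400,000,000 bits
50 Mbps = 50,000,000 bits/s
time = 66,400,000,000 / 50,000,000 = 1,328.00 s
1,328.00 s / 60 = 22.1 minutes

22.1 minutes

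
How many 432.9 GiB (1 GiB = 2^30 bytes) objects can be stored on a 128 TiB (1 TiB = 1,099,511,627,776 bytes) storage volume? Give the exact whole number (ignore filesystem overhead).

Capacity: 128 TiB = 140,737,488,355,328 bytes
Per item: 432.9 GiB = 464,822,835,609.6 bytes
⌊140,737,488,355,328 / 464,822,835,609.6⌋ = 302

302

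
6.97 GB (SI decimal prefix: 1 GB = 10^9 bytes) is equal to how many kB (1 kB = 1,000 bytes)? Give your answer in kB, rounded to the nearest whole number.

6.97 GB = 6.97 × 10^9 bytes = 6,970,000,000 bytes
1 kB = 1,000 bytes
6,970,000,000 / 1,000 = 6,970,000 kB

6,970,000 kB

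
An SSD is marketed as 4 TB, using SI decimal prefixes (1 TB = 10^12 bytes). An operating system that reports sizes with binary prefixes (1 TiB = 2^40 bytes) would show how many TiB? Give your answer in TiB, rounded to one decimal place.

4 TB = 4 × 10^12 bytes = 4,000,000,000,000 bytes
1 TiB = 1,099,511,627,776 bytes
4,000,000,000,000 / 1,099,511,627,776 = 3.6 TiB

3.6 TiB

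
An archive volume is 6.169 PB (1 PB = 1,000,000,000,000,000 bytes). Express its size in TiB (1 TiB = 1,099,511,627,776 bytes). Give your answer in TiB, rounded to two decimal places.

5,610.67 TiB

6.169 PB = 6.169 × 10^15 bytes = 6,169,000,000,000,000 bytes
1 TiB = 1,099,511,627,776 bytes
6,169,000,000,000,000 / 1,099,511,627,776 = 5,610.67 TiB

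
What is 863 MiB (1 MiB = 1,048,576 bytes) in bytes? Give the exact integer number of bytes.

863 × 1,048,576 = 904,921,088 bytes  (1 MiB = 2^20 bytes)

904,921,088 bytes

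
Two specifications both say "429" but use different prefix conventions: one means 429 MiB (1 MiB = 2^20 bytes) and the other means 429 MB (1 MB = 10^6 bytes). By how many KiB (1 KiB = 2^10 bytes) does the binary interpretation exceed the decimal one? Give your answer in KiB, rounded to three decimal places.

20,350.688 KiB

429 MiB = 429 × 1,048,576 = 449,839,104 bytes
429 MB = 429 × 1,000,000 = 429,000,000 bytes
difference = 20,839,104 bytes
20,839,104 / 1,024 = 20,350.688 KiB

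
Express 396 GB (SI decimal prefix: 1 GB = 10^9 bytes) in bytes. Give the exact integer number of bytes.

396,000,000,000 bytes

396 × 1,000,000,000 = 396,000,000,000 bytes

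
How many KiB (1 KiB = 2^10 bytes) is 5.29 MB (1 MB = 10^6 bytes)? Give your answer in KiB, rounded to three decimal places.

5.29 MB × 1,000,000 bytes/MB = 5,290,000 bytes
1 KiB = 2^10 bytes = 1,024 bytes
5,290,000 / 1,024 = 5,166.016 KiB

5,166.016 KiB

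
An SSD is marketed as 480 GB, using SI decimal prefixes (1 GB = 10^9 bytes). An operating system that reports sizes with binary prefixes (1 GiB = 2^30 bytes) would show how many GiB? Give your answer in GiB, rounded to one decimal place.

447.0 GiB

480 GB × 1,000,000,000 bytes/GB = 480,000,000,000 bytes
1 GiB = 1,073,741,824 bytes
480,000,000,000 / 1,073,741,824 = 447.0 GiB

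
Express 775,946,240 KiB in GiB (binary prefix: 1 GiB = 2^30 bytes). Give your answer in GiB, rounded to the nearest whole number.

740 GiB

775,946,240 KiB = 775,946,240 × 2^10 bytes = 794,568,949,760 bytes
1 GiB = 2^30 bytes = 1,073,741,824 bytes
794,568,949,760 / 1,073,741,824 = 740 GiB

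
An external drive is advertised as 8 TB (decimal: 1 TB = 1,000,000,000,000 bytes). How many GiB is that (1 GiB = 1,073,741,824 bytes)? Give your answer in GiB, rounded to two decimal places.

7,450.58 GiB

8 TB = 8 × 10^12 bytes = 8,000,000,000,000 bytes
1 GiB = 1,073,741,824 bytes
8,000,000,000,000 / 1,073,741,824 = 7,450.58 GiB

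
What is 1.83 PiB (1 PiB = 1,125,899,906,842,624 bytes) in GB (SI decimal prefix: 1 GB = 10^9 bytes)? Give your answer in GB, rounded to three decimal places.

2,060,396.830 GB

1.83 PiB × 1,125,899,906,842,624 bytes/PiB = 2,060,396,829,522,001.92 bytes
1 GB = 1,000,000,000 bytes
2,060,396,829,522,001.92 / 1,000,000,000 = 2,060,396.830 GB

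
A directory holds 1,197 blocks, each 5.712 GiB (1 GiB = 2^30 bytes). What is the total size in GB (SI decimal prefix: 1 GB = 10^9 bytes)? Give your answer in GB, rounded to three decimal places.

Total = 1,197 × 5.712 GiB = 6837.264 GiB
= 6837.264 × 1,073,741,824 bytes = 7,341,456,318,529.536 bytes
1 GB = 1,000,000,000 bytes
7,341,456,318,529.536 / 1,000,000,000 = 7,341.456 GB

7,341.456 GB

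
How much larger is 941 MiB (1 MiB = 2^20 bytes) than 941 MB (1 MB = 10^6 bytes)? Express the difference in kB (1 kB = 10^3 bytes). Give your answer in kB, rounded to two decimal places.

45,710.02 kB

941 MiB = 941 × 1,048,576 = 986,710,016 bytes
941 MB = 941 × 1,000,000 = 941,000,000 bytes
difference = 45,710,016 bytes
45,710,016 / 1,000 = 45,710.02 kB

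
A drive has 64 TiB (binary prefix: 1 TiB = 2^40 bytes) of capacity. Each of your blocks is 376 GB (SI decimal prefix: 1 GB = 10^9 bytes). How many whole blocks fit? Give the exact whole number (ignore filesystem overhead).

187

Capacity: 64 TiB = 70,368,744,177,664 bytes
Per item: 376 GB = 376,000,000,000 bytes
⌊70,368,744,177,664 / 376,000,000,000⌋ = 187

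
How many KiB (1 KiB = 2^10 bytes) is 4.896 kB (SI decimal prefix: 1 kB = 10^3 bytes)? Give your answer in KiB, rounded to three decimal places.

4.896 kB × 1,000 bytes/kB = 4,896 bytes
1 KiB = 1,024 bytes
4,896 / 1,024 = 4.781 KiB

4.781 KiB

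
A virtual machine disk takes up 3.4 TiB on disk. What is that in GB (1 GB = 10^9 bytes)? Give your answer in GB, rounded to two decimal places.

3.4 TiB = 3.4 × 2^40 bytes = 3,738,339,534,438.4 bytes
1 GB = 10^9 bytes = 1,000,000,000 bytes
3,738,339,534,438.4 / 1,000,000,000 = 3,738.34 GB

3,738.34 GB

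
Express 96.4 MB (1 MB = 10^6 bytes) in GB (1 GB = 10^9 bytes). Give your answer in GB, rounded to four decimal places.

96.4 MB = 96.4 × 10^6 bytes = 96,400,000 bytes
1 GB = 1,000,000,000 bytes
96,400,000 / 1,000,000,000 = 0.0964 GB

0.0964 GB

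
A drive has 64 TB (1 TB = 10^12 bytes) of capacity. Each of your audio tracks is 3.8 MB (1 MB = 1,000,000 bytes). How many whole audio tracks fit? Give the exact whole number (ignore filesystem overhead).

16,842,105

Capacity: 64 TB = 64,000,000,000,000 bytes
Per item: 3.8 MB = 3,800,000 bytes
⌊64,000,000,000,000 / 3,800,000⌋ = 16,842,105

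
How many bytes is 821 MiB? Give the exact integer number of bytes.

821 × 1,048,576 = 860,880,896 bytes  (1 MiB = 2^20 bytes)

860,880,896 bytes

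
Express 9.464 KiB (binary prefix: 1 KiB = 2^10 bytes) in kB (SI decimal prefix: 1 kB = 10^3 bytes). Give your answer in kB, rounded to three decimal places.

9.464 KiB = 9.464 × 2^10 bytes = 9,691.136 bytes
1 kB = 10^3 bytes = 1,000 bytes
9,691.136 / 1,000 = 9.691 kB

9.691 kB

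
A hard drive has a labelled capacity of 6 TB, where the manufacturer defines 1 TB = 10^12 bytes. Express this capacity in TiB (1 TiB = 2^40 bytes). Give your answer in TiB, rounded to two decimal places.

6 TB × 1,000,000,000,000 bytes/TB = 6,000,000,000,000 bytes
1 TiB = 1,099,511,627,776 bytes
6,000,000,000,000 / 1,099,511,627,776 = 5.46 TiB

5.46 TiB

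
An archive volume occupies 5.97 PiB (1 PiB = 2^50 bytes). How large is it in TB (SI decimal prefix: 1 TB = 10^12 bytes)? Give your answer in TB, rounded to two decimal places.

6,721.62 TB

5.97 PiB = 5.97 × 2^50 bytes = 6,721,622,443,850,465.28 bytes
1 TB = 10^12 bytes = 1,000,000,000,000 bytes
6,721,622,443,850,465.28 / 1,000,000,000,000 = 6,721.62 TB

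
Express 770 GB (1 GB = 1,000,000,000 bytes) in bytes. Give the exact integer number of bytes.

770 × 1,000,000,000 = 770,000,000,000 bytes  (1 GB = 10^9 bytes)

770,000,000,000 bytes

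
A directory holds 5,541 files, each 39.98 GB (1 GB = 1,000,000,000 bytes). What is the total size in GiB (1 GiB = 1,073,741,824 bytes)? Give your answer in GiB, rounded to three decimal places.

206,315.126 GiB

Total = 5,541 × 39.98 GB = 221529.18 GB
= 221529.18 × 1,000,000,000 bytes = 221,529,180,000,000 bytes
1 GiB = 1,073,741,824 bytes
221,529,180,000,000 / 1,073,741,824 = 206,315.126 GiB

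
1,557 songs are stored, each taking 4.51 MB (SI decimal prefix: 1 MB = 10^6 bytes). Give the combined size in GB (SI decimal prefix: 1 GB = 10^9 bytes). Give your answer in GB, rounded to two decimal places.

Total = 1,557 × 4.51 MB = 7022.07 MB
= 7022.07 × 1,000,000 bytes = 7,022,070,000 bytes
1 GB = 1,000,000,000 bytes
7,022,070,000 / 1,000,000,000 = 7.02 GB

7.02 GB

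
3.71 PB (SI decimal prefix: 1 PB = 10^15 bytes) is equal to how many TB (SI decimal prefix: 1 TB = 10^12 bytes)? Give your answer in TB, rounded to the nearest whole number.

3.71 PB = 3.71 × 10^15 bytes = 3,710,000,000,000,000 bytes
1 TB = 1,000,000,000,000 bytes
3,710,000,000,000,000 / 1,000,000,000,000 = 3,710 TB

3,710 TB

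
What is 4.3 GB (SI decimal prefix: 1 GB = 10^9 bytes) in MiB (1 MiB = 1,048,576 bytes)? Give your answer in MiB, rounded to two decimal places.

4,100.80 MiB

4.3 GB × 1,000,000,000 bytes/GB = 4,300,000,000 bytes
1 MiB = 1,048,576 bytes
4,300,000,000 / 1,048,576 = 4,100.80 MiB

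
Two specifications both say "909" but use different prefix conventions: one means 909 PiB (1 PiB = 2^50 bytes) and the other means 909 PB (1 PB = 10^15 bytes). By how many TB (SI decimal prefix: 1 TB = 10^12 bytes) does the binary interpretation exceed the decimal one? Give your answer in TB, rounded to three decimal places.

909 PiB = 909 × 1,125,899,906,842,624 = 1,023,443,015,319,945,216 bytes
909 PB = 909 × 1,000,000,000,000,000 = 909,000,000,000,000,000 bytes
difference = 114,443,015,319,945,216 bytes
114,443,015,319,945,216 / 1,000,000,000,000 = 114,443.015 TB

114,443.015 TB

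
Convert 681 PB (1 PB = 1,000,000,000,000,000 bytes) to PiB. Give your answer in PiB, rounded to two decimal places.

604.85 PiB

681 PB × 1,000,000,000,000,000 bytes/PB = 681,000,000,000,000,000 bytes
1 PiB = 2^50 bytes = 1,125,899,906,842,624 bytes
681,000,000,000,000,000 / 1,125,899,906,842,624 = 604.85 PiB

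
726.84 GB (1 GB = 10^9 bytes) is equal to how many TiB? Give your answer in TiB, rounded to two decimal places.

0.66 TiB

726.84 GB = 726.84 × 10^9 bytes = 726,840,000,000 bytes
1 TiB = 1,099,511,627,776 bytes
726,840,000,000 / 1,099,511,627,776 = 0.66 TiB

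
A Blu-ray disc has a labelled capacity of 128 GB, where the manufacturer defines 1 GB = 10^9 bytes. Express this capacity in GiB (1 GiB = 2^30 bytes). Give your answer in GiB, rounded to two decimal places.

119.21 GiB

128 GB × 1,000,000,000 bytes/GB = 128,000,000,000 bytes
1 GiB = 1,073,741,824 bytes
128,000,000,000 / 1,073,741,824 = 119.21 GiB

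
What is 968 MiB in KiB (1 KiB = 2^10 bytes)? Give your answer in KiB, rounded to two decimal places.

991,232.00 KiB

968 MiB = 968 × 2^20 bytes = 1,015,021,568 bytes
1 KiB = 2^10 bytes = 1,024 bytes
1,015,021,568 / 1,024 = 991,232.00 KiB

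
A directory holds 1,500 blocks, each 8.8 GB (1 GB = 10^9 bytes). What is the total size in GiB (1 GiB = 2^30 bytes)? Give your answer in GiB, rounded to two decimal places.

Total = 1,500 × 8.8 GB = 13,200 GB
= 13,200 × 1,000,000,000 bytes = 13,200,000,000,000 bytes
1 GiB = 1,073,741,824 bytes
13,200,000,000,000 / 1,073,741,824 = 12,293.46 GiB

12,293.46 GiB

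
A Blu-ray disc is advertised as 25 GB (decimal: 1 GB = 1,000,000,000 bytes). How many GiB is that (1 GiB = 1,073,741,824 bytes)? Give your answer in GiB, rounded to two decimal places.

25 GB × 1,000,000,000 bytes/GB = 25,000,000,000 bytes
1 GiB = 2^30 bytes = 1,073,741,824 bytes
25,000,000,000 / 1,073,741,824 = 23.28 GiB

23.28 GiB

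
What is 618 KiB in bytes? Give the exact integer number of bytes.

632,832 bytes

618 × 1,024 = 632,832 bytes  (1 KiB = 2^10 bytes)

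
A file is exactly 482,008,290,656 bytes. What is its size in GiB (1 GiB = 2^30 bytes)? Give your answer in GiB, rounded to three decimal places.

448.905 GiB

482,008,290,656 bytes given.
1 GiB = 2^30 bytes = 1,073,741,824 bytes
482,008,290,656 / 1,073,741,824 = 448.905 GiB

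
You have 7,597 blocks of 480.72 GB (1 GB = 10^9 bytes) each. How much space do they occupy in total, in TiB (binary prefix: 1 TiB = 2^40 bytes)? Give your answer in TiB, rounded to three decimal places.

3,321.502 TiB

Total = 7,597 × 480.72 GB = 3652029.84 GB
= 3652029.84 × 1,000,000,000 bytes = 3,652,029,840,000,000 bytes
1 TiB = 1,099,511,627,776 bytes
3,652,029,840,000,000 / 1,099,511,627,776 = 3,321.502 TiB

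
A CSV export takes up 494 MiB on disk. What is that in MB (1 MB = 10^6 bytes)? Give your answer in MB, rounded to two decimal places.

494 MiB = 494 × 2^20 bytes = 517,996,544 bytes
1 MB = 10^6 bytes = 1,000,000 bytes
517,996,544 / 1,000,000 = 518.00 MB

518.00 MB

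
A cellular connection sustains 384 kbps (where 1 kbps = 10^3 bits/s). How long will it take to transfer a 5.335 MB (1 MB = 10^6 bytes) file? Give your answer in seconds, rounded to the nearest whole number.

5.335 MB = 5,335,000 bytes = 42,680,000 bits
384 kbps = 384,000 bits/s
time = 42,680,000 / 384,000 = 111 s

111 seconds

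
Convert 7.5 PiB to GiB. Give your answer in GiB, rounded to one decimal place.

7,864,320.0 GiB

7.5 PiB = 7.5 × 2^50 bytes = 8,444,249,301,319,680 bytes
1 GiB = 1,073,741,824 bytes
8,444,249,301,319,680 / 1,073,741,824 = 7,864,320.0 GiB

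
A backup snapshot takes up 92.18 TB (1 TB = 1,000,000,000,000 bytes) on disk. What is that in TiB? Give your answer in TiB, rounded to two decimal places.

92.18 TB = 92.18 × 10^12 bytes = 92,180,000,000,000 bytes
1 TiB = 1,099,511,627,776 bytes
92,180,000,000,000 / 1,099,511,627,776 = 83.84 TiB

83.84 TiB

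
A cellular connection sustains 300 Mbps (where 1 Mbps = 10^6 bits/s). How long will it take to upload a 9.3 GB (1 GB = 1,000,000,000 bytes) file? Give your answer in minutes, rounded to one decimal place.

9.3 GB = 9,300,000,000 bytes = 74,400,000,000 bits
300 Mbps = 300,000,000 bits/s
time = 74,400,000,000 / 300,000,000 = 248.00 s
248.00 s / 60 = 4.1 minutes

4.1 minutes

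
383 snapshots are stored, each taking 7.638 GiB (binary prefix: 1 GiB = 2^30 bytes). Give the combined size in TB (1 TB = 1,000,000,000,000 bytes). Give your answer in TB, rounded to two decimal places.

Total = 383 × 7.638 GiB = 2925.354 GiB
= 2925.354 × 1,073,741,824 bytes = 3,141,074,939,805.696 bytes
1 TB = 1,000,000,000,000 bytes
3,141,074,939,805.696 / 1,000,000,000,000 = 3.14 TB

3.14 TB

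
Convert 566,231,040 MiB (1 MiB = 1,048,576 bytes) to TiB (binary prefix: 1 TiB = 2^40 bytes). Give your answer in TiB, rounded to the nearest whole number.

540 TiB

566,231,040 MiB = 566,231,040 × 2^20 bytes = 593,736,278,999,040 bytes
1 TiB = 1,099,511,627,776 bytes
593,736,278,999,040 / 1,099,511,627,776 = 540 TiB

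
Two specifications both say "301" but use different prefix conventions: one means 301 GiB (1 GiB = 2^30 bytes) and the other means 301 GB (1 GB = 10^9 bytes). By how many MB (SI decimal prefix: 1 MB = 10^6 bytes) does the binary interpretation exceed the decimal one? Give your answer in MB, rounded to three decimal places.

22,196.289 MB

301 GiB = 301 × 1,073,741,824 = 323,196,289,024 bytes
301 GB = 301 × 1,000,000,000 = 301,000,000,000 bytes
difference = 22,196,289,024 bytes
22,196,289,024 / 1,000,000 = 22,196.289 MB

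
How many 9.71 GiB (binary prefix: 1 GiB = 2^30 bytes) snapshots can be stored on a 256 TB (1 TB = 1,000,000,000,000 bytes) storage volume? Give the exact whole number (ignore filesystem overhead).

Capacity: 256 TB = 256,000,000,000,000 bytes
Per item: 9.71 GiB = 10,426,033,111.04 bytes
⌊256,000,000,000,000 / 10,426,033,111.04⌋ = 24,553

24,553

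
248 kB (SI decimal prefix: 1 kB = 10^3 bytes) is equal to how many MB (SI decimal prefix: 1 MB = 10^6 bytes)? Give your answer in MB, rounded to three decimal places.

248 kB × 1,000 bytes/kB = 248,000 bytes
1 MB = 1,000,000 bytes
248,000 / 1,000,000 = 0.248 MB

0.248 MB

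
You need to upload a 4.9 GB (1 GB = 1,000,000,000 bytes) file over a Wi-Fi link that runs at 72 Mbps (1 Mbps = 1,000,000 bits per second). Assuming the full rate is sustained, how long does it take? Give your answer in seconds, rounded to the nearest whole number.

4.9 GB = 4,900,000,000 bytes = 39,200,000,000 bits
72 Mbps = 72,000,000 bits/s
time = 39,200,000,000 / 72,000,000 = 544 s

544 seconds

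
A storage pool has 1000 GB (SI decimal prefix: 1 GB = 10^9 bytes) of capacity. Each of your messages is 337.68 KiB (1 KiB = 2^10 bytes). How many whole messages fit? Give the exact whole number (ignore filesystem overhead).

2,891,976

Capacity: 1000 GB = 1,000,000,000,000 bytes
Per item: 337.68 KiB = 345,784.32 bytes
⌊1,000,000,000,000 / 345,784.32⌋ = 2,891,976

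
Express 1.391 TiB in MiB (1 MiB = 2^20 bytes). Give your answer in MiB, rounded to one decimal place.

1.391 TiB = 1.391 × 2^40 bytes = 1,529,420,674,236.416 bytes
1 MiB = 2^20 bytes = 1,048,576 bytes
1,529,420,674,236.416 / 1,048,576 = 1,458,569.2 MiB

1,458,569.2 MiB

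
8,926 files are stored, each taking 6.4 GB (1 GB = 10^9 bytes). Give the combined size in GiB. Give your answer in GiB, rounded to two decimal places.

Total = 8,926 × 6.4 GB = 57126.4 GB
= 57126.4 × 1,000,000,000 bytes = 57,126,400,000,000 bytes
1 GiB = 1,073,741,824 bytes
57,126,400,000,000 / 1,073,741,824 = 53,203.11 GiB

53,203.11 GiB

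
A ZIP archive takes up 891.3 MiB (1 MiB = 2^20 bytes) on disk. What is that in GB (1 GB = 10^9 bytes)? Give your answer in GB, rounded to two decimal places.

0.93 GB

891.3 MiB = 891.3 × 2^20 bytes = 934,595,788.8 bytes
1 GB = 10^9 bytes = 1,000,000,000 bytes
934,595,788.8 / 1,000,000,000 = 0.93 GB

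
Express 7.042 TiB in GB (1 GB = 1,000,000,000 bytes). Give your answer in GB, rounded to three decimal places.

7.042 TiB × 1,099,511,627,776 bytes/TiB = 7,742,760,882,798.592 bytes
1 GB = 1,000,000,000 bytes
7,742,760,882,798.592 / 1,000,000,000 = 7,742.761 GB

7,742.761 GB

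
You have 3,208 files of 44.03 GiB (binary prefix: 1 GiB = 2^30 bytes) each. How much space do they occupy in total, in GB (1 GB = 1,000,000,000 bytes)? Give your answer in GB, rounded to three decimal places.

Total = 3,208 × 44.03 GiB = 141248.24 GiB
= 141248.24 × 1,073,741,824 bytes = 151,664,142,854,389.76 bytes
1 GB = 1,000,000,000 bytes
151,664,142,854,389.76 / 1,000,000,000 = 151,664.143 GB

151,664.143 GB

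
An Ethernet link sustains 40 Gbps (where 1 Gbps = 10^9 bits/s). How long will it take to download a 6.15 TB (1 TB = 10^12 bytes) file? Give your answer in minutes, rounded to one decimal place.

6.15 TB = 6,150,000,000,000 bytes = 49,200,000,000,000 bits
40 Gbps = 40,000,000,000 bits/s
time = 49,200,000,000,000 / 40,000,000,000 = 1,230.00 s
1,230.00 s / 60 = 20.5 minutes

20.5 minutes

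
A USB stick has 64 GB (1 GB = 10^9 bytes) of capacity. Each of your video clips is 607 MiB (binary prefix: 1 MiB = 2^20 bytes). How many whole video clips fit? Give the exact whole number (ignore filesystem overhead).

Capacity: 64 GB = 64,000,000,000 bytes
Per item: 607 MiB = 636,485,632 bytes
⌊64,000,000,000 / 636,485,632⌋ = 100

100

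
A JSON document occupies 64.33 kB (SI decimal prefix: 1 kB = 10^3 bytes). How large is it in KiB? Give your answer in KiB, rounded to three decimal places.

62.822 KiB

64.33 kB × 1,000 bytes/kB = 64,330 bytes
1 KiB = 1,024 bytes
64,330 / 1,024 = 62.822 KiB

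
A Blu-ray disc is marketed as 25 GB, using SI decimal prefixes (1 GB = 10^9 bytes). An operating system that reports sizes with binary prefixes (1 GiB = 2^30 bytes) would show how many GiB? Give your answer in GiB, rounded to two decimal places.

23.28 GiB

25 GB = 25 × 10^9 bytes = 25,000,000,000 bytes
1 GiB = 1,073,741,824 bytes
25,000,000,000 / 1,073,741,824 = 23.28 GiB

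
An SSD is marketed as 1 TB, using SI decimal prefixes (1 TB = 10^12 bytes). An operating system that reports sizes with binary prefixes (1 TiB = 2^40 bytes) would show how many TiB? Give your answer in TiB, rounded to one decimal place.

1 TB = 1 × 10^12 bytes = 1,000,000,000,000 bytes
1 TiB = 1,099,511,627,776 bytes
1,000,000,000,000 / 1,099,511,627,776 = 0.9 TiB

0.9 TiB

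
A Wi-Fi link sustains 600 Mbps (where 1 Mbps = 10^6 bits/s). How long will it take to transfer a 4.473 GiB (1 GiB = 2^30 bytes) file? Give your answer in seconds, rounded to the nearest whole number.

64 seconds

4.473 GiB = 4,802,847,178.752 bytes = 38,422,777,430.016 bits
600 Mbps = 600,000,000 bits/s
time = 38,422,777,430.016 / 600,000,000 = 64 s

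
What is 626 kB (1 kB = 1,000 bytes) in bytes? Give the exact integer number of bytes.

626 × 1,000 = 626,000 bytes  (1 kB = 10^3 bytes)

626,000 bytes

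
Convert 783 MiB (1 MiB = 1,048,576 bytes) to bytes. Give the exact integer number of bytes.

783 × 1,048,576 = 821,035,008 bytes

821,035,008 bytes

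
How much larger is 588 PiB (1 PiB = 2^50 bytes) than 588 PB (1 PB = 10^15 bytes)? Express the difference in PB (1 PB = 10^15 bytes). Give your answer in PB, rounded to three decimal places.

74.029 PB

588 PiB = 588 × 1,125,899,906,842,624 = 662,029,145,223,462,912 bytes
588 PB = 588 × 1,000,000,000,000,000 = 588,000,000,000,000,000 bytes
difference = 74,029,145,223,462,912 bytes
74,029,145,223,462,912 / 1,000,000,000,000,000 = 74.029 PB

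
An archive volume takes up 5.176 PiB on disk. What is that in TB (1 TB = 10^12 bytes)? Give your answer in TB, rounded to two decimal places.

5,827.66 TB

5.176 PiB = 5.176 × 2^50 bytes = 5,827,657,917,817,421.824 bytes
1 TB = 10^12 bytes = 1,000,000,000,000 bytes
5,827,657,917,817,421.824 / 1,000,000,000,000 = 5,827.66 TB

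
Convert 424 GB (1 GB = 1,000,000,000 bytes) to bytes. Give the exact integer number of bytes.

424,000,000,000 bytes

424 × 1,000,000,000 = 424,000,000,000 bytes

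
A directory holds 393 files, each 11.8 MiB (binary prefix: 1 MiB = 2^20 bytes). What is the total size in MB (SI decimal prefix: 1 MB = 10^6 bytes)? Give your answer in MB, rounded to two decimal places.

Total = 393 × 11.8 MiB = 4637.4 MiB
= 4637.4 × 1,048,576 bytes = 4,862,666,342.4 bytes
1 MB = 1,000,000 bytes
4,862,666,342.4 / 1,000,000 = 4,862.67 MB

4,862.67 MB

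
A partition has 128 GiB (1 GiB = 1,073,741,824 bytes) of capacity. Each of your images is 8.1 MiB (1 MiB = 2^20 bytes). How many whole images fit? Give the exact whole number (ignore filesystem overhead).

16,181

Capacity: 128 GiB = 137,438,953,472 bytes
Per item: 8.1 MiB = 8,493,465.6 bytes
⌊137,438,953,472 / 8,493,465.6⌋ = 16,181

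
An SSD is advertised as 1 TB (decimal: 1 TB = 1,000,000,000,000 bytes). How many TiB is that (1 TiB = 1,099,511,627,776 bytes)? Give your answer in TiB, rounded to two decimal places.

0.91 TiB

1 TB = 1 × 10^12 bytes = 1,000,000,000,000 bytes
1 TiB = 1,099,511,627,776 bytes
1,000,000,000,000 / 1,099,511,627,776 = 0.91 TiB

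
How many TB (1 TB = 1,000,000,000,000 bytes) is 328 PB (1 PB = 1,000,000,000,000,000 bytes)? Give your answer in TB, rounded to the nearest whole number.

328 PB = 328 × 10^15 bytes = 328,000,000,000,000,000 bytes
1 TB = 10^12 bytes = 1,000,000,000,000 bytes
328,000,000,000,000,000 / 1,000,000,000,000 = 328,000 TB

328,000 TB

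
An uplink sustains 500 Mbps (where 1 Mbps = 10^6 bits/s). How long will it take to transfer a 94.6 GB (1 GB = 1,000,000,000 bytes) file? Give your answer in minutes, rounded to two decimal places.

94.6 GB = 94,600,000,000 bytes = 756,800,000,000 bits
500 Mbps = 500,000,000 bits/s
time = 756,800,000,000 / 500,000,000 = 1,513.600 s
1,513.600 s / 60 = 25.23 minutes

25.23 minutes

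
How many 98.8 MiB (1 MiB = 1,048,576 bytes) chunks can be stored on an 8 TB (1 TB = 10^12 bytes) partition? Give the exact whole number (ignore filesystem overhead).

Capacity: 8 TB = 8,000,000,000,000 bytes
Per item: 98.8 MiB = 103,599,308.8 bytes
⌊8,000,000,000,000 / 103,599,308.8⌋ = 77,220

77,220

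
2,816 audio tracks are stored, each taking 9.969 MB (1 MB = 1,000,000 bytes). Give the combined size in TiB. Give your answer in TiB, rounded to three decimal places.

Total = 2,816 × 9.969 MB = 28072.704 MB
= 28072.704 × 1,000,000 bytes = 28,072,704,000 bytes
1 TiB = 1,099,511,627,776 bytes
28,072,704,000 / 1,099,511,627,776 = 0.026 TiB

0.026 TiB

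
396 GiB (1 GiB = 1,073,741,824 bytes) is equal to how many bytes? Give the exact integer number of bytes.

425,201,762,304 bytes

396 × 1,073,741,824 = 425,201,762,304 bytes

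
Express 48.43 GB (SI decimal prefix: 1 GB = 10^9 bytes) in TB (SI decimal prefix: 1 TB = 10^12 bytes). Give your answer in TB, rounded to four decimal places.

0.0484 TB

48.43 GB = 48.43 × 10^9 bytes = 48,430,000,000 bytes
1 TB = 10^12 bytes = 1,000,000,000,000 bytes
48,430,000,000 / 1,000,000,000,000 = 0.0484 TB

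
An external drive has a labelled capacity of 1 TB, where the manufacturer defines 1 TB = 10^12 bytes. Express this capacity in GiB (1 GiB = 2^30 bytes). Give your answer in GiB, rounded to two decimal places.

931.32 GiB

1 TB = 1 × 10^12 bytes = 1,000,000,000,000 bytes
1 GiB = 2^30 bytes = 1,073,741,824 bytes
1,000,000,000,000 / 1,073,741,824 = 931.32 GiB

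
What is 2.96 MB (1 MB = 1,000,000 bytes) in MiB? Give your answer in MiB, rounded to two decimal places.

2.96 MB = 2.96 × 10^6 bytes = 2,960,000 bytes
1 MiB = 2^20 bytes = 1,048,576 bytes
2,960,000 / 1,048,576 = 2.82 MiB

2.82 MiB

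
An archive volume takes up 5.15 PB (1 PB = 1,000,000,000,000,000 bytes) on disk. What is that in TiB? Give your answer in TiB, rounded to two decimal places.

5.15 PB = 5.15 × 10^15 bytes = 5,150,000,000,000,000 bytes
1 TiB = 1,099,511,627,776 bytes
5,150,000,000,000,000 / 1,099,511,627,776 = 4,683.90 TiB

4,683.90 TiB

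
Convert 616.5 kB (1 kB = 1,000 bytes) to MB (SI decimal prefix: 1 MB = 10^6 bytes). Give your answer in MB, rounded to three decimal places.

616.5 kB × 1,000 bytes/kB = 616,500 bytes
1 MB = 1,000,000 bytes
616,500 / 1,000,000 = 0.617 MB

0.617 MB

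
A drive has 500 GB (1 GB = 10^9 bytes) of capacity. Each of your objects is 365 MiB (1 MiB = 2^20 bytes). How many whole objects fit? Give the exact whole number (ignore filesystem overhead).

Capacity: 500 GB = 500,000,000,000 bytes
Per item: 365 MiB = 382,730,240 bytes
⌊500,000,000,000 / 382,730,240⌋ = 1,306

1,306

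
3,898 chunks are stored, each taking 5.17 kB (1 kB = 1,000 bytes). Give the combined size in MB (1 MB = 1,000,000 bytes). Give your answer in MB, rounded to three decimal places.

Total = 3,898 × 5.17 kB = 20152.66 kB
= 20152.66 × 1,000 bytes = 20,152,660 bytes
1 MB = 1,000,000 bytes
20,152,660 / 1,000,000 = 20.153 MB

20.153 MB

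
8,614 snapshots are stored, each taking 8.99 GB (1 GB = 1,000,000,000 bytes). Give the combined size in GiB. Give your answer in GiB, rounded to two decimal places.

Total = 8,614 × 8.99 GB = 77439.86 GB
= 77439.86 × 1,000,000,000 bytes = 77,439,860,000,000 bytes
1 GiB = 1,073,741,824 bytes
77,439,860,000,000 / 1,073,741,824 = 72,121.49 GiB

72,121.49 GiB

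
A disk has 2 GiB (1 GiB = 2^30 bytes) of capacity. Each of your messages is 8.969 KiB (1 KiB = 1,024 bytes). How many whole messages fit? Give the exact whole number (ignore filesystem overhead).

233,822

Capacity: 2 GiB = 2,147,483,648 bytes
Per item: 8.969 KiB = 9,184.256 bytes
⌊2,147,483,648 / 9,184.256⌋ = 233,822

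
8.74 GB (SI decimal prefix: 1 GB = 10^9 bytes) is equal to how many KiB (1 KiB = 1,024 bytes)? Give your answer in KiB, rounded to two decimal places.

8,535,156.25 KiB

8.74 GB = 8.74 × 10^9 bytes = 8,740,000,000 bytes
1 KiB = 2^10 bytes = 1,024 bytes
8,740,000,000 / 1,024 = 8,535,156.25 KiB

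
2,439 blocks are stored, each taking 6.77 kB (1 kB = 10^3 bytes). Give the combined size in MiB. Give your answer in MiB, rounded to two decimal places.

Total = 2,439 × 6.77 kB = 16512.03 kB
= 16512.03 × 1,000 bytes = 16,512,030 bytes
1 MiB = 1,048,576 bytes
16,512,030 / 1,048,576 = 15.75 MiB

15.75 MiB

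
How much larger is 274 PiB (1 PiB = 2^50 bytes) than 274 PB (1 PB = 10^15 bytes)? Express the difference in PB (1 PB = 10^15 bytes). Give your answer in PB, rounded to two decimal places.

274 PiB = 274 × 1,125,899,906,842,624 = 308,496,574,474,878,976 bytes
274 PB = 274 × 1,000,000,000,000,000 = 274,000,000,000,000,000 bytes
difference = 34,496,574,474,878,976 bytes
34,496,574,474,878,976 / 1,000,000,000,000,000 = 34.50 PB

34.50 PB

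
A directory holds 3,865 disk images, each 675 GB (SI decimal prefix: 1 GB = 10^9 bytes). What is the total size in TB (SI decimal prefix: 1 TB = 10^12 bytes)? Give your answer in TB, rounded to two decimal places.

Total = 3,865 × 675 GB = 2,608,875 GB
= 2,608,875 × 1,000,000,000 bytes = 2,608,875,000,000,000 bytes
1 TB = 1,000,000,000,000 bytes
2,608,875,000,000,000 / 1,000,000,000,000 = 2,608.88 TB

2,608.88 TB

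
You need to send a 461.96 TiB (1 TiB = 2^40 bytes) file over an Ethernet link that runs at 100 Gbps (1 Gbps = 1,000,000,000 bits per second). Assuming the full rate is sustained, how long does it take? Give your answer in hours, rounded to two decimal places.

11.29 hours

461.96 TiB = 507,930,391,567,400.96 bytes = 4,063,443,132,539,207.68 bits
100 Gbps = 100,000,000,000 bits/s
time = 4,063,443,132,539,207.68 / 100,000,000,000 = 40,634.4313 s
40,634.4313 s / 3600 = 11.29 hours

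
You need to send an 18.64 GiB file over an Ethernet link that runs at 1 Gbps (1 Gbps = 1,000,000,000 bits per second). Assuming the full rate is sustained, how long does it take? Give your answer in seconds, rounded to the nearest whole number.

18.64 GiB = 20,014,547,599.36 bytes = 160,116,380,794.88 bits
1 Gbps = 1,000,000,000 bits/s
time = 160,116,380,794.88 / 1,000,000,000 = 160 s

160 seconds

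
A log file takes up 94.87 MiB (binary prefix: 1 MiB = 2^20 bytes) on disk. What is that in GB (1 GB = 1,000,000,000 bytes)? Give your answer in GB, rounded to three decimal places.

94.87 MiB = 94.87 × 2^20 bytes = 99,478,405.12 bytes
1 GB = 1,000,000,000 bytes
99,478,405.12 / 1,000,000,000 = 0.099 GB

0.099 GB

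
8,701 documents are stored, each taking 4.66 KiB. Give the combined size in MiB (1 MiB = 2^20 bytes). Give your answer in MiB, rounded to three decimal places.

Total = 8,701 × 4.66 KiB = 40546.66 KiB
= 40546.66 × 1,024 bytes = 41,519,779.84 bytes
1 MiB = 1,048,576 bytes
41,519,779.84 / 1,048,576 = 39.596 MiB

39.596 MiB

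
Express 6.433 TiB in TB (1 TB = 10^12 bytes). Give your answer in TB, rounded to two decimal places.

6.433 TiB = 6.433 × 2^40 bytes = 7,073,158,301,483.008 bytes
1 TB = 1,000,000,000,000 bytes
7,073,158,301,483.008 / 1,000,000,000,000 = 7.07 TB

7.07 TB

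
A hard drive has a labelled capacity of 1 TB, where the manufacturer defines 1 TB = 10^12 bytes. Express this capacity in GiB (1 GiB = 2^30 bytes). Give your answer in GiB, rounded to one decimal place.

1 TB × 1,000,000,000,000 bytes/TB = 1,000,000,000,000 bytes
1 GiB = 1,073,741,824 bytes
1,000,000,000,000 / 1,073,741,824 = 931.3 GiB

931.3 GiB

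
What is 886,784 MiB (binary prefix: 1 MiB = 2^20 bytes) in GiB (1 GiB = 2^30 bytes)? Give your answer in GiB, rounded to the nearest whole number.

886,784 MiB = 886,784 × 2^20 bytes = 929,860,419,584 bytes
1 GiB = 1,073,741,824 bytes
929,860,419,584 / 1,073,741,824 = 866 GiB

866 GiB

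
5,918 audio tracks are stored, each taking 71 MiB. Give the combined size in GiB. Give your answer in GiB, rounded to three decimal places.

Total = 5,918 × 71 MiB = 420,178 MiB
= 420,178 × 1,048,576 bytes = 440,588,566,528 bytes
1 GiB = 1,073,741,824 bytes
440,588,566,528 / 1,073,741,824 = 410.330 GiB

410.330 GiB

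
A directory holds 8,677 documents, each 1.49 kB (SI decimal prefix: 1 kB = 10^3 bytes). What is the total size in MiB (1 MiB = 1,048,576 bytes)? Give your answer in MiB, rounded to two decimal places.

Total = 8,677 × 1.49 kB = 12928.73 kB
= 12928.73 × 1,000 bytes = 12,928,730 bytes
1 MiB = 1,048,576 bytes
12,928,730 / 1,048,576 = 12.33 MiB

12.33 MiB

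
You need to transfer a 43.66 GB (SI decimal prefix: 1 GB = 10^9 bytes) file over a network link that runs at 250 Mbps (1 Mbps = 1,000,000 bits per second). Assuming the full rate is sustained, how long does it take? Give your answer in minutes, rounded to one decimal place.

43.66 GB = 43,660,000,000 bytes = 349,280,000,000 bits
250 Mbps = 250,000,000 bits/s
time = 349,280,000,000 / 250,000,000 = 1,397.12 s
1,397.12 s / 60 = 23.3 minutes

23.3 minutes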